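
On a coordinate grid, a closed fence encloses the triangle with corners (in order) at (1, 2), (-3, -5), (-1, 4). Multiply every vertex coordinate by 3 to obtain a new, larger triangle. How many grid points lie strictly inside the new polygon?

94

By the shoelace formula, twice the signed area is |[1·(-5) − (-3)·2] + [(-3)·4 − (-1)·(-5)] + [(-1)·2 − 1·4]| = 22, so the area is 11.
The number of boundary lattice points is Σ gcd(|Δx|,|Δy|) = gcd(4,7) + gcd(2,9) + gcd(2,2) = 1+1+2 = 4.
Scaling by 3 multiplies the area by 3² = 9 (so the new area is 99) and multiplies the boundary lattice-point count by 3, giving 12.
By Pick's theorem, the interior count of the dilated polygon is 99 − 12/2 + 1 = 94.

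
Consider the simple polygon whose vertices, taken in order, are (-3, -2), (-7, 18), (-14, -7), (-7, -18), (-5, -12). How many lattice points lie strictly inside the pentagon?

198

Using the shoelace formula, 2A = |((-3)·18 − (-7)·(-2)) + ((-7)·(-7) − (-14)·18) + ((-14)·(-18) − (-7)·(-7)) + ((-7)·(-12) − (-5)·(-18)) + ((-5)·(-2) − (-3)·(-12))| = 404, so the area is 202.
The number of boundary lattice points is Σ gcd(|Δx|,|Δy|) = gcd(4,20) + gcd(7,25) + gcd(7,11) + gcd(2,6) + gcd(2,10) = 4+1+1+2+2 = 10.
By Pick's theorem A = I + B/2 − 1, so I = 202 − 10/2 + 1 = 198.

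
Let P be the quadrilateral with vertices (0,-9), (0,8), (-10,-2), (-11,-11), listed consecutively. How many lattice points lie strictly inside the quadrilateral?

120

Using the shoelace formula, 2A = |[0·8 − 0·(-9)] + [0·(-2) − (-10)·8] + [(-10)·(-11) − (-11)·(-2)] + [(-11)·(-9) − 0·(-11)]| = 267, so the area is 267/2.
Summing gcd(|Δx|,|Δy|) over the edges gives the boundary count: gcd(0,17) + gcd(10,10) + gcd(1,9) + gcd(11,2) = 17+10+1+1 = 29.
Pick's theorem gives I = A − B/2 + 1 = 267/2 − 29/2 + 1 = 120.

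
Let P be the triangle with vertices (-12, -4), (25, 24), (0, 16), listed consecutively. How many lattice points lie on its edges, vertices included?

The number of boundary lattice points is Σ gcd(|Δx|,|Δy|) = gcd(37,28) + gcd(25,8) + gcd(12,20) = 1+1+4 = 6.

6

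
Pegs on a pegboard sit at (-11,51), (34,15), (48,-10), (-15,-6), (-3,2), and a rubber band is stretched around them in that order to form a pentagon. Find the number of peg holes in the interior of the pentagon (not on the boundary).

1781

Using the shoelace formula, 2A = |((-11)·15 − 34·51) + (34·(-10) − 48·15) + (48·(-6) − (-15)·(-10)) + ((-15)·2 − (-3)·(-6)) + ((-3)·51 − (-11)·2)| = 3576, so the area is 1788.
Summing gcd(|Δx|,|Δy|) over the edges gives the boundary count: gcd(45,36) + gcd(14,25) + gcd(63,4) + gcd(12,8) + gcd(8,49) = 9+1+1+4+1 = 16.
By Pick's theorem A = I + B/2 − 1, so I = 1788 − 16/2 + 1 = 1781.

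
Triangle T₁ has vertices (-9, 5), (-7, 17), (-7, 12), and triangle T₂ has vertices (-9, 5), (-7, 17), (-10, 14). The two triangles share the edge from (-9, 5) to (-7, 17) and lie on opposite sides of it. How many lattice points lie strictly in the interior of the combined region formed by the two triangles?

The union is the simple quadrilateral with vertices (-9, 5), (-7, 12), (-7, 17), (-10, 14) in order.
Using the shoelace formula, 2A = |((-9)·12 − (-7)·5) + ((-7)·17 − (-7)·12) + ((-7)·14 − (-10)·17) + ((-10)·5 − (-9)·14)| = 40, so the area is 20.
Summing gcd(|Δx|,|Δy|) over the edges gives the boundary count: gcd(2,7) + gcd(0,5) + gcd(3,3) + gcd(1,9) = 1+5+3+1 = 10.
By Pick's theorem I = A − B/2 + 1 = 20 − 10/2 + 1 = 16.

16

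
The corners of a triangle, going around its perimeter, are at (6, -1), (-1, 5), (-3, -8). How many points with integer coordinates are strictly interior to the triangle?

The shoelace formula gives twice the area as |[6·5 − (-1)·(-1)] + [(-1)·(-8) − (-3)·5] + [(-3)·(-1) − 6·(-8)]| = 103, so the area is 51.5.
The number of boundary lattice points is Σ gcd(|Δx|,|Δy|) = gcd(7,6) + gcd(2,13) + gcd(9,7) = 1+1+1 = 3.
Pick's theorem gives I = A − B/2 + 1 = 51.5 − 3/2 + 1 = 51.

51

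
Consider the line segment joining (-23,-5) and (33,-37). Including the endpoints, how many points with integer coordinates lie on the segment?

The number of lattice points on a segment between lattice points is gcd(|Δx|,|Δy|) + 1 = gcd(56,32) + 1 = 8 + 1 = 9.

9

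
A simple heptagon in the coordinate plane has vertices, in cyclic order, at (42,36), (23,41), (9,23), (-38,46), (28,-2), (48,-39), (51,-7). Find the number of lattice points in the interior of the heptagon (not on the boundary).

Using the shoelace formula, 2A = |[42·41 − 23·36] + [23·23 − 9·41] + [9·46 − (-38)·23] + [(-38)·(-2) − 28·46] + [28·(-39) − 48·(-2)] + [48·(-7) − 51·(-39)] + [51·36 − 42·(-7)]| = 3917, so the area is 3917/2.
The number of boundary lattice points is Σ gcd(|Δx|,|Δy|) = gcd(19,5) + gcd(14,18) + gcd(47,23) + gcd(66,48) + gcd(20,37) + gcd(3,32) + gcd(9,43) = 1+2+1+6+1+1+1 = 13.
Pick's theorem gives I = A − B/2 + 1 = 3917/2 − 13/2 + 1 = 1953.

1953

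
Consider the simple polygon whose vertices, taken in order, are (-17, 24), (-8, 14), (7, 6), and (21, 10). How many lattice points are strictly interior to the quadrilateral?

By the shoelace formula, twice the signed area is |((-17)·14 − (-8)·24) + ((-8)·6 − 7·14) + (7·10 − 21·6) + (21·24 − (-17)·10)| = 426, so the area is 213.
Summing gcd(|Δx|,|Δy|) over the edges gives the boundary count: gcd(9,10) + gcd(15,8) + gcd(14,4) + gcd(38,14) = 1+1+2+2 = 6.
By Pick's theorem A = I + B/2 − 1, so I = 213 − 6/2 + 1 = 211.

211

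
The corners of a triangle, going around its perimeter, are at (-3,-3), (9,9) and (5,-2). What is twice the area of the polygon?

84

By the shoelace formula, twice the signed area is |((-3)·9 − 9·(-3)) + (9·(-2) − 5·9) + (5·(-3) − (-3)·(-2))| = 84, so the area is 42.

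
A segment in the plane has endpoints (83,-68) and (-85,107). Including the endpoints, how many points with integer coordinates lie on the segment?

The number of lattice points on a segment between lattice points is gcd(|Δx|,|Δy|) + 1 = gcd(168,175) + 1 = 7 + 1 = 8.

8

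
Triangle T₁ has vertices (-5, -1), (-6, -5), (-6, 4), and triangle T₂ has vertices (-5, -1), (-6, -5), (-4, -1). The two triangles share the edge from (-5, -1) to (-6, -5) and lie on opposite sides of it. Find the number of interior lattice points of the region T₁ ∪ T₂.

1

The union is the simple quadrilateral with vertices (-5, -1), (-6, 4), (-6, -5), (-4, -1) in order.
The shoelace formula gives twice the area as |[(-5)·4 − (-6)·(-1)] + [(-6)·(-5) − (-6)·4] + [(-6)·(-1) − (-4)·(-5)] + [(-4)·(-1) − (-5)·(-1)]| = 13, so the area is 6.5.
The number of boundary lattice points is Σ gcd(|Δx|,|Δy|) = gcd(1,5) + gcd(0,9) + gcd(2,4) + gcd(1,0) = 1+9+2+1 = 13.
By Pick's theorem I = A − B/2 + 1 = 6.5 − 13/2 + 1 = 1.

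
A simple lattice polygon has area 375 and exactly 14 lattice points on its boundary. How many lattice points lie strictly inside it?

From Pick's theorem, I = A − B/2 + 1 = 375 − 14/2 + 1 = 369.

369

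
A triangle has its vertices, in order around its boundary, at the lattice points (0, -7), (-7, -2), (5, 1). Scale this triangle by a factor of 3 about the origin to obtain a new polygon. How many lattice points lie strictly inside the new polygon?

358

By the shoelace formula, twice the signed area is |(0·(-2) − (-7)·(-7)) + ((-7)·1 − 5·(-2)) + (5·(-7) − 0·1)| = 81, so the area is 81/2.
Summing gcd(|Δx|,|Δy|) over the edges gives the boundary count: gcd(7,5) + gcd(12,3) + gcd(5,8) = 1+3+1 = 5.
Scaling by 3 multiplies the area by 3² = 9 (so the new area is 729/2) and multiplies the boundary lattice-point count by 3, giving 15.
By Pick's theorem, the interior count of the dilated polygon is 729/2 − 15/2 + 1 = 358.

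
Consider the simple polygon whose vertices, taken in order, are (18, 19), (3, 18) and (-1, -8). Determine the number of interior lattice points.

By the shoelace formula, twice the signed area is |[18·18 − 3·19] + [3·(-8) − (-1)·18] + [(-1)·19 − 18·(-8)]| = 386, so the area is 193.
The number of boundary lattice points is Σ gcd(|Δx|,|Δy|) = gcd(15,1) + gcd(4,26) + gcd(19,27) = 1+2+1 = 4.
By Pick's theorem A = I + B/2 − 1, so I = 193 − 4/2 + 1 = 192.

192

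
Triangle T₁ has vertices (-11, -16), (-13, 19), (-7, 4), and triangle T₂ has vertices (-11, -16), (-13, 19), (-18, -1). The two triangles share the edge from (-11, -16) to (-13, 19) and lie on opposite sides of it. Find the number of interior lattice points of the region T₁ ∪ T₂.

192

The union is the simple quadrilateral with vertices (-11, -16), (-7, 4), (-13, 19), (-18, -1) in order.
The shoelace formula gives twice the area as |((-11)·4 − (-7)·(-16)) + ((-7)·19 − (-13)·4) + ((-13)·(-1) − (-18)·19) + ((-18)·(-16) − (-11)·(-1))| = 395, so the area is 197.5.
The number of boundary lattice points is Σ gcd(|Δx|,|Δy|) = gcd(4,20) + gcd(6,15) + gcd(5,20) + gcd(7,15) = 4+3+5+1 = 13.
By Pick's theorem I = A − B/2 + 1 = 197.5 − 13/2 + 1 = 192.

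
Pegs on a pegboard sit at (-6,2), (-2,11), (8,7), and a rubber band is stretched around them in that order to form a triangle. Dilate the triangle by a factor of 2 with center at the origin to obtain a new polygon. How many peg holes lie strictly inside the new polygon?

By the shoelace formula, twice the signed area is |((-6)·11 − (-2)·2) + ((-2)·7 − 8·11) + (8·2 − (-6)·7)| = 106, so the area is 53.
Along each edge there are gcd(|Δx|,|Δy|)+1 lattice points, so counting each shared vertex once the boundary has gcd(4,9) + gcd(10,4) + gcd(14,5) = 1+2+1 = 4.
Scaling by 2 multiplies the area by 2² = 4 (so the new area is 212) and multiplies the boundary lattice-point count by 2, giving 8.
By Pick's theorem, the interior count of the dilated polygon is 212 − 8/2 + 1 = 209.

209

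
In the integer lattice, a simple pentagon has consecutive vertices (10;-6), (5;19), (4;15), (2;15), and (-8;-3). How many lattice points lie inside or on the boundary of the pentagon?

Using the shoelace formula, 2A = |(10·19 − 5·(-6)) + (5·15 − 4·19) + (4·15 − 2·15) + (2·(-3) − (-8)·15) + ((-8)·(-6) − 10·(-3))| = 441, so the area is 220.5.
Along each edge there are gcd(|Δx|,|Δy|)+1 lattice points, so counting each shared vertex once the boundary has gcd(5,25) + gcd(1,4) + gcd(2,0) + gcd(10,18) + gcd(18,3) = 5+1+2+2+3 = 13.
Pick's theorem gives I = A − B/2 + 1 = 220.5 − 13/2 + 1 = 215, so the closed region contains I + B = 215 + 13 = 228 lattice points.

228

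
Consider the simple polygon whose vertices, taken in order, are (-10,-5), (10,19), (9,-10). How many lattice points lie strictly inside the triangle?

By the shoelace formula, twice the signed area is |((-10)·19 − 10·(-5)) + (10·(-10) − 9·19) + (9·(-5) − (-10)·(-10))| = 556, so the area is 278.
Summing gcd(|Δx|,|Δy|) over the edges gives the boundary count: gcd(20,24) + gcd(1,29) + gcd(19,5) = 4+1+1 = 6.
By Pick's theorem A = I + B/2 − 1, so I = 278 − 6/2 + 1 = 276.

276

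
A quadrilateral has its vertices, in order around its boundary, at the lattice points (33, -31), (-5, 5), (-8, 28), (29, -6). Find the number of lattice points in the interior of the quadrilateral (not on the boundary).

776

The shoelace formula gives twice the area as |(33·5 − (-5)·(-31)) + ((-5)·28 − (-8)·5) + ((-8)·(-6) − 29·28) + (29·(-31) − 33·(-6))| = 1555, so the area is 777.5.
Summing gcd(|Δx|,|Δy|) over the edges gives the boundary count: gcd(38,36) + gcd(3,23) + gcd(37,34) + gcd(4,25) = 2+1+1+1 = 5.
By Pick's theorem A = I + B/2 − 1, so I = 777.5 − 5/2 + 1 = 776.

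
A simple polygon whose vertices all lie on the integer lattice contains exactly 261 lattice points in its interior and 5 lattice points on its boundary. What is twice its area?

525

Pick's theorem states A = I + B/2 − 1, so A = 261 + 5/2 − 1 = 525/2.
Hence 2A = 525.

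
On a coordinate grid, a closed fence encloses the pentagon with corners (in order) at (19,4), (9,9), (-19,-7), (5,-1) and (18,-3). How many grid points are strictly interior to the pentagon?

By the shoelace formula, twice the signed area is |(19·9 − 9·4) + (9·(-7) − (-19)·9) + ((-19)·(-1) − 5·(-7)) + (5·(-3) − 18·(-1)) + (18·4 − 19·(-3))| = 429, so the area is 214.5.
Along each edge there are gcd(|Δx|,|Δy|)+1 lattice points, so counting each shared vertex once the boundary has gcd(10,5) + gcd(28,16) + gcd(24,6) + gcd(13,2) + gcd(1,7) = 5+4+6+1+1 = 17.
By Pick's theorem A = I + B/2 − 1, so I = 214.5 − 17/2 + 1 = 207.

207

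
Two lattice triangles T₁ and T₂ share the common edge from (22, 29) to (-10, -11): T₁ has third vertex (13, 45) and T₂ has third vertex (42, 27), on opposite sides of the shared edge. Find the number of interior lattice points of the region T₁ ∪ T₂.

866

The union is the simple quadrilateral with vertices (22, 29), (13, 45), (-10, -11), (42, 27) in order.
Using the shoelace formula, 2A = |[22·45 − 13·29] + [13·(-11) − (-10)·45] + [(-10)·27 − 42·(-11)] + [42·29 − 22·27]| = 1736, so the area is 868.
Along each edge there are gcd(|Δx|,|Δy|)+1 lattice points, so counting each shared vertex once the boundary has gcd(9,16) + gcd(23,56) + gcd(52,38) + gcd(20,2) = 1+1+2+2 = 6.
By Pick's theorem I = A − B/2 + 1 = 868 − 6/2 + 1 = 866.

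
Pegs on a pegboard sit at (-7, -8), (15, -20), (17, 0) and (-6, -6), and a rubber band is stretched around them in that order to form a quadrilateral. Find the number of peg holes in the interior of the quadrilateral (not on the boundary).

250

Using the shoelace formula, 2A = |[(-7)·(-20) − 15·(-8)] + [15·0 − 17·(-20)] + [17·(-6) − (-6)·0] + [(-6)·(-8) − (-7)·(-6)]| = 504, so the area is 252.
The number of boundary lattice points is Σ gcd(|Δx|,|Δy|) = gcd(22,12) + gcd(2,20) + gcd(23,6) + gcd(1,2) = 2+2+1+1 = 6.
Pick's theorem gives I = A − B/2 + 1 = 252 − 6/2 + 1 = 250.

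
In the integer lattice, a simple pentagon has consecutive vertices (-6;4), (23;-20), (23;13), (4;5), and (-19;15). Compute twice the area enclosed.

1019

The shoelace formula gives twice the area as |[(-6)·(-20) − 23·4] + [23·13 − 23·(-20)] + [23·5 − 4·13] + [4·15 − (-19)·5] + [(-19)·4 − (-6)·15]| = 1019, so the area is 509.5.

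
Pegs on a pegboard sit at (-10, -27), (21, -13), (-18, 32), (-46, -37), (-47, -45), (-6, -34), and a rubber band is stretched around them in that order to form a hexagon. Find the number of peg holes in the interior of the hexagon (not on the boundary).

2374

Using the shoelace formula, 2A = |((-10)·(-13) − 21·(-27)) + (21·32 − (-18)·(-13)) + ((-18)·(-37) − (-46)·32) + ((-46)·(-45) − (-47)·(-37)) + ((-47)·(-34) − (-6)·(-45)) + ((-6)·(-27) − (-10)·(-34))| = 4754, so the area is 2377.
The number of boundary lattice points is Σ gcd(|Δx|,|Δy|) = gcd(31,14) + gcd(39,45) + gcd(28,69) + gcd(1,8) + gcd(41,11) + gcd(4,7) = 1+3+1+1+1+1 = 8.
By Pick's theorem A = I + B/2 − 1, so I = 2377 − 8/2 + 1 = 2374.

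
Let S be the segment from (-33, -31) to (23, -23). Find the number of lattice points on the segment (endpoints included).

9

The number of lattice points on a segment between lattice points is gcd(|Δx|,|Δy|) + 1 = gcd(56,8) + 1 = 8 + 1 = 9.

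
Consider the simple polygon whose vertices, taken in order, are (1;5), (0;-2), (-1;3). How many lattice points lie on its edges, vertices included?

The number of boundary lattice points is Σ gcd(|Δx|,|Δy|) = gcd(1,7) + gcd(1,5) + gcd(2,2) = 1+1+2 = 4.

4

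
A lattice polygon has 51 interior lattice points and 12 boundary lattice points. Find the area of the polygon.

56

By Pick's theorem, A = I + B/2 − 1 = 51 + 12/2 − 1 = 56.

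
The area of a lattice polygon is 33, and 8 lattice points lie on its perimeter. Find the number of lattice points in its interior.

From Pick's theorem, I = A − B/2 + 1 = 33 − 8/2 + 1 = 30.

30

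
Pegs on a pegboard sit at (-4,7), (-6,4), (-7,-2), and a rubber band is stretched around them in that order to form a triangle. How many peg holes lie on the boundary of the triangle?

5

Summing gcd(|Δx|,|Δy|) over the edges gives the boundary count: gcd(2,3) + gcd(1,6) + gcd(3,9) = 1+1+3 = 5.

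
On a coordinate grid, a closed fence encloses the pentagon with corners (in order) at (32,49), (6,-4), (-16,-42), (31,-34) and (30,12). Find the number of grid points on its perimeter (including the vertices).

Summing gcd(|Δx|,|Δy|) over the edges gives the boundary count: gcd(26,53) + gcd(22,38) + gcd(47,8) + gcd(1,46) + gcd(2,37) = 1+2+1+1+1 = 6.

6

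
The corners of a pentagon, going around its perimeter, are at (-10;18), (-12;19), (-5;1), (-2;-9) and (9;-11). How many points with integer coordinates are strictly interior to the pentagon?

154

Using the shoelace formula, 2A = |[(-10)·19 − (-12)·18] + [(-12)·1 − (-5)·19] + [(-5)·(-9) − (-2)·1] + [(-2)·(-11) − 9·(-9)] + [9·18 − (-10)·(-11)]| = 311, so the area is 155.5.
Along each edge there are gcd(|Δx|,|Δy|)+1 lattice points, so counting each shared vertex once the boundary has gcd(2,1) + gcd(7,18) + gcd(3,10) + gcd(11,2) + gcd(19,29) = 1+1+1+1+1 = 5.
Pick's theorem gives I = A − B/2 + 1 = 155.5 − 5/2 + 1 = 154.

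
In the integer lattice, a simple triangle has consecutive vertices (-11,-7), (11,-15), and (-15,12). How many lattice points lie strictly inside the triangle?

Using the shoelace formula, 2A = |((-11)·(-15) − 11·(-7)) + (11·12 − (-15)·(-15)) + ((-15)·(-7) − (-11)·12)| = 386, so the area is 193.
The number of boundary lattice points is Σ gcd(|Δx|,|Δy|) = gcd(22,8) + gcd(26,27) + gcd(4,19) = 2+1+1 = 4.
Pick's theorem gives I = A − B/2 + 1 = 193 − 4/2 + 1 = 192.

192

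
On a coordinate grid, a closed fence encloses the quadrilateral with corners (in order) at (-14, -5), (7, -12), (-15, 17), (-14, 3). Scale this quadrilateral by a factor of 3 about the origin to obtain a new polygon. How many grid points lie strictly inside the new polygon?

Using the shoelace formula, 2A = |((-14)·(-12) − 7·(-5)) + (7·17 − (-15)·(-12)) + ((-15)·3 − (-14)·17) + ((-14)·(-5) − (-14)·3)| = 447, so the area is 447/2.
The number of boundary lattice points is Σ gcd(|Δx|,|Δy|) = gcd(21,7) + gcd(22,29) + gcd(1,14) + gcd(0,8) = 7+1+1+8 = 17.
Scaling by 3 multiplies the area by 3² = 9 (so the new area is 4023/2) and multiplies the boundary lattice-point count by 3, giving 51.
By Pick's theorem, the interior count of the dilated polygon is 4023/2 − 51/2 + 1 = 1987.

1987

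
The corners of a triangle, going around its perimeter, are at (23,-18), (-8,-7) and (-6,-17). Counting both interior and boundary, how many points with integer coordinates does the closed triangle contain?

147

Using the shoelace formula, 2A = |[23·(-7) − (-8)·(-18)] + [(-8)·(-17) − (-6)·(-7)] + [(-6)·(-18) − 23·(-17)]| = 288, so the area is 144.
Summing gcd(|Δx|,|Δy|) over the edges gives the boundary count: gcd(31,11) + gcd(2,10) + gcd(29,1) = 1+2+1 = 4.
Pick's theorem gives I = A − B/2 + 1 = 144 − 4/2 + 1 = 143, so the closed region contains I + B = 143 + 4 = 147 lattice points.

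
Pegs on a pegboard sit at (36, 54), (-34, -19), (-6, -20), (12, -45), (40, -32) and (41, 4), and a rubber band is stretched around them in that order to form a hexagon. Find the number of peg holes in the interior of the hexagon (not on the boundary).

The shoelace formula gives twice the area as |[36·(-19) − (-34)·54] + [(-34)·(-20) − (-6)·(-19)] + [(-6)·(-45) − 12·(-20)] + [12·(-32) − 40·(-45)] + [40·4 − 41·(-32)] + [41·54 − 36·4]| = 7186, so the area is 3593.
Along each edge there are gcd(|Δx|,|Δy|)+1 lattice points, so counting each shared vertex once the boundary has gcd(70,73) + gcd(28,1) + gcd(18,25) + gcd(28,13) + gcd(1,36) + gcd(5,50) = 1+1+1+1+1+5 = 10.
By Pick's theorem A = I + B/2 − 1, so I = 3593 − 10/2 + 1 = 3589.

3589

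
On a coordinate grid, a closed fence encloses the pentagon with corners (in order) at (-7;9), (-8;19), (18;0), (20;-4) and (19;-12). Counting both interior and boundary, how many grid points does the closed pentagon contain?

Using the shoelace formula, 2A = |[(-7)·19 − (-8)·9] + [(-8)·0 − 18·19] + [18·(-4) − 20·0] + [20·(-12) − 19·(-4)] + [19·9 − (-7)·(-12)]| = 552, so the area is 276.
The number of boundary lattice points is Σ gcd(|Δx|,|Δy|) = gcd(1,10) + gcd(26,19) + gcd(2,4) + gcd(1,8) + gcd(26,21) = 1+1+2+1+1 = 6.
Pick's theorem gives I = A − B/2 + 1 = 276 − 6/2 + 1 = 274, so the closed region contains I + B = 274 + 6 = 280 lattice points.

280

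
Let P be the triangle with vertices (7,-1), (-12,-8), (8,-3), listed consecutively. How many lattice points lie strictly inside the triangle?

20

The shoelace formula gives twice the area as |[7·(-8) − (-12)·(-1)] + [(-12)·(-3) − 8·(-8)] + [8·(-1) − 7·(-3)]| = 45, so the area is 45/2.
Along each edge there are gcd(|Δx|,|Δy|)+1 lattice points, so counting each shared vertex once the boundary has gcd(19,7) + gcd(20,5) + gcd(1,2) = 1+5+1 = 7.
By Pick's theorem A = I + B/2 − 1, so I = 45/2 − 7/2 + 1 = 20.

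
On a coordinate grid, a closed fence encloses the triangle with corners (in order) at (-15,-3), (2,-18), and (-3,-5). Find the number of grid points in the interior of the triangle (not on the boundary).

The shoelace formula gives twice the area as |[(-15)·(-18) − 2·(-3)] + [2·(-5) − (-3)·(-18)] + [(-3)·(-3) − (-15)·(-5)]| = 146, so the area is 73.
Summing gcd(|Δx|,|Δy|) over the edges gives the boundary count: gcd(17,15) + gcd(5,13) + gcd(12,2) = 1+1+2 = 4.
Pick's theorem gives I = A − B/2 + 1 = 73 − 4/2 + 1 = 72.

72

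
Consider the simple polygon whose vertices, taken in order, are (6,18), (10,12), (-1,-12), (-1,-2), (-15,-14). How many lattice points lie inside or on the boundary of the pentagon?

By the shoelace formula, twice the signed area is |[6·12 − 10·18] + [10·(-12) − (-1)·12] + [(-1)·(-2) − (-1)·(-12)] + [(-1)·(-14) − (-15)·(-2)] + [(-15)·18 − 6·(-14)]| = 428, so the area is 214.
Summing gcd(|Δx|,|Δy|) over the edges gives the boundary count: gcd(4,6) + gcd(11,24) + gcd(0,10) + gcd(14,12) + gcd(21,32) = 2+1+10+2+1 = 16.
Pick's theorem gives I = A − B/2 + 1 = 214 − 16/2 + 1 = 207, so the closed region contains I + B = 207 + 16 = 223 lattice points.

223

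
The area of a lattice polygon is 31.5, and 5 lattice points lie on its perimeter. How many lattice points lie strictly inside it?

30

From Pick's theorem, I = A − B/2 + 1 = 31.5 − 5/2 + 1 = 30.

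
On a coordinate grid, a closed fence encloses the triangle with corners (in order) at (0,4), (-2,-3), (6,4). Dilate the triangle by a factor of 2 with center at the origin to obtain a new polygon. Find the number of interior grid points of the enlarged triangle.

77

By the shoelace formula, twice the signed area is |[0·(-3) − (-2)·4] + [(-2)·4 − 6·(-3)] + [6·4 − 0·4]| = 42, so the area is 21.
Along each edge there are gcd(|Δx|,|Δy|)+1 lattice points, so counting each shared vertex once the boundary has gcd(2,7) + gcd(8,7) + gcd(6,0) = 1+1+6 = 8.
Scaling by 2 multiplies the area by 2² = 4 (so the new area is 84) and multiplies the boundary lattice-point count by 2, giving 16.
By Pick's theorem, the interior count of the dilated polygon is 84 − 16/2 + 1 = 77.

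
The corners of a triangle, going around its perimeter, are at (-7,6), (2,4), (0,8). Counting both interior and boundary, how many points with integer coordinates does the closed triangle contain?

The shoelace formula gives twice the area as |((-7)·4 − 2·6) + (2·8 − 0·4) + (0·6 − (-7)·8)| = 32, so the area is 16.
The number of boundary lattice points is Σ gcd(|Δx|,|Δy|) = gcd(9,2) + gcd(2,4) + gcd(7,2) = 1+2+1 = 4.
Pick's theorem gives I = A − B/2 + 1 = 16 − 4/2 + 1 = 15, so the closed region contains I + B = 15 + 4 = 19 lattice points.

19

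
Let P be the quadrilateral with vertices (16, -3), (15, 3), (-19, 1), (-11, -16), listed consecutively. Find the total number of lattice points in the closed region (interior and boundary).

By the shoelace formula, twice the signed area is |[16·3 − 15·(-3)] + [15·1 − (-19)·3] + [(-19)·(-16) − (-11)·1] + [(-11)·(-3) − 16·(-16)]| = 769, so the area is 769/2.
Along each edge there are gcd(|Δx|,|Δy|)+1 lattice points, so counting each shared vertex once the boundary has gcd(1,6) + gcd(34,2) + gcd(8,17) + gcd(27,13) = 1+2+1+1 = 5.
Pick's theorem gives I = A − B/2 + 1 = 769/2 − 5/2 + 1 = 383, so the closed region contains I + B = 383 + 5 = 388 lattice points.

388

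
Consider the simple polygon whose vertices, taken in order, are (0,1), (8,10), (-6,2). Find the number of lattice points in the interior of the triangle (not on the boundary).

By the shoelace formula, twice the signed area is |[0·10 − 8·1] + [8·2 − (-6)·10] + [(-6)·1 − 0·2]| = 62, so the area is 31.
Along each edge there are gcd(|Δx|,|Δy|)+1 lattice points, so counting each shared vertex once the boundary has gcd(8,9) + gcd(14,8) + gcd(6,1) = 1+2+1 = 4.
Pick's theorem gives I = A − B/2 + 1 = 31 − 4/2 + 1 = 30.

30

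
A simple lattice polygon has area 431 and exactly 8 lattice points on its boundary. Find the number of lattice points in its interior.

428

From Pick's theorem, I = A − B/2 + 1 = 431 − 8/2 + 1 = 428.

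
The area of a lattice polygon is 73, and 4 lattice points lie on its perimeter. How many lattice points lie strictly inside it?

From Pick's theorem, I = A − B/2 + 1 = 73 − 4/2 + 1 = 72.

72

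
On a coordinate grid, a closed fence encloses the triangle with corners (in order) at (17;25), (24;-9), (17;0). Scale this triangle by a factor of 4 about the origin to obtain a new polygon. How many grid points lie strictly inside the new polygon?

1347

By the shoelace formula, twice the signed area is |[17·(-9) − 24·25] + [24·0 − 17·(-9)] + [17·25 − 17·0]| = 175, so the area is 87.5.
The number of boundary lattice points is Σ gcd(|Δx|,|Δy|) = gcd(7,34) + gcd(7,9) + gcd(0,25) = 1+1+25 = 27.
Scaling by 4 multiplies the area by 4² = 16 (so the new area is 1400) and multiplies the boundary lattice-point count by 4, giving 108.
By Pick's theorem, the interior count of the dilated polygon is 1400 − 108/2 + 1 = 1347.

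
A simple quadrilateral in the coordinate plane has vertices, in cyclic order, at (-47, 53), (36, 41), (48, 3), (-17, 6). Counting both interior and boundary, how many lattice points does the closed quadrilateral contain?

The shoelace formula gives twice the area as |((-47)·41 − 36·53) + (36·3 − 48·41) + (48·6 − (-17)·3) + ((-17)·53 − (-47)·6)| = 5975, so the area is 5975/2.
The number of boundary lattice points is Σ gcd(|Δx|,|Δy|) = gcd(83,12) + gcd(12,38) + gcd(65,3) + gcd(30,47) = 1+2+1+1 = 5.
Pick's theorem gives I = A − B/2 + 1 = 5975/2 − 5/2 + 1 = 2986, so the closed region contains I + B = 2986 + 5 = 2991 lattice points.

2991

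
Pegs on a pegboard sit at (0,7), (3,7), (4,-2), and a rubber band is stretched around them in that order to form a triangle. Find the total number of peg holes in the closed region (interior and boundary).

The shoelace formula gives twice the area as |(0·7 − 3·7) + (3·(-2) − 4·7) + (4·7 − 0·(-2))| = 27, so the area is 27/2.
Along each edge there are gcd(|Δx|,|Δy|)+1 lattice points, so counting each shared vertex once the boundary has gcd(3,0) + gcd(1,9) + gcd(4,9) = 3+1+1 = 5.
Pick's theorem gives I = A − B/2 + 1 = 27/2 − 5/2 + 1 = 12, so the closed region contains I + B = 12 + 5 = 17 lattice points.

17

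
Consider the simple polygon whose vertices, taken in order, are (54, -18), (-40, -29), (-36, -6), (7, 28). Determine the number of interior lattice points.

2846

The shoelace formula gives twice the area as |(54·(-29) − (-40)·(-18)) + ((-40)·(-6) − (-36)·(-29)) + ((-36)·28 − 7·(-6)) + (7·(-18) − 54·28)| = 5694, so the area is 2847.
The number of boundary lattice points is Σ gcd(|Δx|,|Δy|) = gcd(94,11) + gcd(4,23) + gcd(43,34) + gcd(47,46) = 1+1+1+1 = 4.
By Pick's theorem A = I + B/2 − 1, so I = 2847 − 4/2 + 1 = 2846.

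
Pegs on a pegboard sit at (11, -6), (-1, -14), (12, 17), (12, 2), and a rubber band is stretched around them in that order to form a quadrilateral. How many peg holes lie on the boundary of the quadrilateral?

Summing gcd(|Δx|,|Δy|) over the edges gives the boundary count: gcd(12,8) + gcd(13,31) + gcd(0,15) + gcd(1,8) = 4+1+15+1 = 21.

21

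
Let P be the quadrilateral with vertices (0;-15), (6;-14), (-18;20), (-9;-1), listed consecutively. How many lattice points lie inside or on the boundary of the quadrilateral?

150

The shoelace formula gives twice the area as |(0·(-14) − 6·(-15)) + (6·20 − (-18)·(-14)) + ((-18)·(-1) − (-9)·20) + ((-9)·(-15) − 0·(-1))| = 291, so the area is 291/2.
Along each edge there are gcd(|Δx|,|Δy|)+1 lattice points, so counting each shared vertex once the boundary has gcd(6,1) + gcd(24,34) + gcd(9,21) + gcd(9,14) = 1+2+3+1 = 7.
Pick's theorem gives I = A − B/2 + 1 = 291/2 − 7/2 + 1 = 143, so the closed region contains I + B = 143 + 7 = 150 lattice points.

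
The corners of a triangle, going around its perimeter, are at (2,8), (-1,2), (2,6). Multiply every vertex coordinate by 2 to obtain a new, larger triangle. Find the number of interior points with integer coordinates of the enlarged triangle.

Using the shoelace formula, 2A = |(2·2 − (-1)·8) + ((-1)·6 − 2·2) + (2·8 − 2·6)| = 6, so the area is 3.
The number of boundary lattice points is Σ gcd(|Δx|,|Δy|) = gcd(3,6) + gcd(3,4) + gcd(0,2) = 3+1+2 = 6.
Scaling by 2 multiplies the area by 2² = 4 (so the new area is 12) and multiplies the boundary lattice-point count by 2, giving 12.
By Pick's theorem, the interior count of the dilated polygon is 12 − 12/2 + 1 = 7.

7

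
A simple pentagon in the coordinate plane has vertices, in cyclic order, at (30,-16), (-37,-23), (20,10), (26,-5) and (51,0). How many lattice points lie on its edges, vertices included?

13

The number of boundary lattice points is Σ gcd(|Δx|,|Δy|) = gcd(67,7) + gcd(57,33) + gcd(6,15) + gcd(25,5) + gcd(21,16) = 1+3+3+5+1 = 13.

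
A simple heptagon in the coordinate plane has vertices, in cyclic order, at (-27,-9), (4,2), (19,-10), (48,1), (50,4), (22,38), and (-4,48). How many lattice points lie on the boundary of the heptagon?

11

Along each edge there are gcd(|Δx|,|Δy|)+1 lattice points, so counting each shared vertex once the boundary has gcd(31,11) + gcd(15,12) + gcd(29,11) + gcd(2,3) + gcd(28,34) + gcd(26,10) + gcd(23,57) = 1+3+1+1+2+2+1 = 11.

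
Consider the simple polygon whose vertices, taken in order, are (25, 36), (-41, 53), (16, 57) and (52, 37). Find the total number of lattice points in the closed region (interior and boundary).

909

Using the shoelace formula, 2A = |(25·53 − (-41)·36) + ((-41)·57 − 16·53) + (16·37 − 52·57) + (52·36 − 25·37)| = 1809, so the area is 904.5.
Summing gcd(|Δx|,|Δy|) over the edges gives the boundary count: gcd(66,17) + gcd(57,4) + gcd(36,20) + gcd(27,1) = 1+1+4+1 = 7.
Pick's theorem gives I = A − B/2 + 1 = 904.5 − 7/2 + 1 = 902, so the closed region contains I + B = 902 + 7 = 909 lattice points.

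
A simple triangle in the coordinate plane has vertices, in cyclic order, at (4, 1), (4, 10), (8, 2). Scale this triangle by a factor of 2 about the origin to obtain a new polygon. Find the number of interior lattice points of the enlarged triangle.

The shoelace formula gives twice the area as |[4·10 − 4·1] + [4·2 − 8·10] + [8·1 − 4·2]| = 36, so the area is 18.
Along each edge there are gcd(|Δx|,|Δy|)+1 lattice points, so counting each shared vertex once the boundary has gcd(0,9) + gcd(4,8) + gcd(4,1) = 9+4+1 = 14.
Scaling by 2 multiplies the area by 2² = 4 (so the new area is 72) and multiplies the boundary lattice-point count by 2, giving 28.
By Pick's theorem, the interior count of the dilated polygon is 72 − 28/2 + 1 = 59.

59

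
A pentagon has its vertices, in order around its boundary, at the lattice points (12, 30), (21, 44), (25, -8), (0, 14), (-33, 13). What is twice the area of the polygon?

Using the shoelace formula, 2A = |[12·44 − 21·30] + [21·(-8) − 25·44] + [25·14 − 0·(-8)] + [0·13 − (-33)·14] + [(-33)·30 − 12·13]| = 1704, so the area is 852.

1704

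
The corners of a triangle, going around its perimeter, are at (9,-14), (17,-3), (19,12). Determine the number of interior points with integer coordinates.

Using the shoelace formula, 2A = |(9·(-3) − 17·(-14)) + (17·12 − 19·(-3)) + (19·(-14) − 9·12)| = 98, so the area is 49.
Summing gcd(|Δx|,|Δy|) over the edges gives the boundary count: gcd(8,11) + gcd(2,15) + gcd(10,26) = 1+1+2 = 4.
By Pick's theorem A = I + B/2 − 1, so I = 49 − 4/2 + 1 = 48.

48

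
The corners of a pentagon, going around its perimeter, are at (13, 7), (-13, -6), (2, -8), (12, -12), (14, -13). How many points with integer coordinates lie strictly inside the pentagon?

232

Using the shoelace formula, 2A = |[13·(-6) − (-13)·7] + [(-13)·(-8) − 2·(-6)] + [2·(-12) − 12·(-8)] + [12·(-13) − 14·(-12)] + [14·7 − 13·(-13)]| = 480, so the area is 240.
The number of boundary lattice points is Σ gcd(|Δx|,|Δy|) = gcd(26,13) + gcd(15,2) + gcd(10,4) + gcd(2,1) + gcd(1,20) = 13+1+2+1+1 = 18.
Pick's theorem gives I = A − B/2 + 1 = 240 − 18/2 + 1 = 232.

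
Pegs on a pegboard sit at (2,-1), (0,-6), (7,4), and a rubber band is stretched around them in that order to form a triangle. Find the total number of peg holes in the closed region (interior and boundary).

12

By the shoelace formula, twice the signed area is |(2·(-6) − 0·(-1)) + (0·4 − 7·(-6)) + (7·(-1) − 2·4)| = 15, so the area is 15/2.
The number of boundary lattice points is Σ gcd(|Δx|,|Δy|) = gcd(2,5) + gcd(7,10) + gcd(5,5) = 1+1+5 = 7.
Pick's theorem gives I = A − B/2 + 1 = 15/2 − 7/2 + 1 = 5, so the closed region contains I + B = 5 + 7 = 12 lattice points.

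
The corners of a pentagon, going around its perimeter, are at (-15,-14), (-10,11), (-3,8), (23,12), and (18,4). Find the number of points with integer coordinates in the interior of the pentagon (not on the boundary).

439

Using the shoelace formula, 2A = |((-15)·11 − (-10)·(-14)) + ((-10)·8 − (-3)·11) + ((-3)·12 − 23·8) + (23·4 − 18·12) + (18·(-14) − (-15)·4)| = 888, so the area is 444.
Along each edge there are gcd(|Δx|,|Δy|)+1 lattice points, so counting each shared vertex once the boundary has gcd(5,25) + gcd(7,3) + gcd(26,4) + gcd(5,8) + gcd(33,18) = 5+1+2+1+3 = 12.
By Pick's theorem A = I + B/2 − 1, so I = 444 − 12/2 + 1 = 439.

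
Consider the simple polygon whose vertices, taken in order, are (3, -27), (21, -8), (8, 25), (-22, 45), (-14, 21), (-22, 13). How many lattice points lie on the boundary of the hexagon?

Summing gcd(|Δx|,|Δy|) over the edges gives the boundary count: gcd(18,19) + gcd(13,33) + gcd(30,20) + gcd(8,24) + gcd(8,8) + gcd(25,40) = 1+1+10+8+8+5 = 33.

33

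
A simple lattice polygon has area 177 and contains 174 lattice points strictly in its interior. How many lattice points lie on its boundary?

8

Pick's theorem gives A = I + B/2 − 1, so B = 2(A − I + 1) = 2(177 − 174 + 1) = 8.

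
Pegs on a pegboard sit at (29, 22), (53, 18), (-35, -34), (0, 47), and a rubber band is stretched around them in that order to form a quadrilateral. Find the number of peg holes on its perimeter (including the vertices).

10

The number of boundary lattice points is Σ gcd(|Δx|,|Δy|) = gcd(24,4) + gcd(88,52) + gcd(35,81) + gcd(29,25) = 4+4+1+1 = 10.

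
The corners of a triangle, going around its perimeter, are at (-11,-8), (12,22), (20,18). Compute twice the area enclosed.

By the shoelace formula, twice the signed area is |((-11)·22 − 12·(-8)) + (12·18 − 20·22) + (20·(-8) − (-11)·18)| = 332, so the area is 166.

332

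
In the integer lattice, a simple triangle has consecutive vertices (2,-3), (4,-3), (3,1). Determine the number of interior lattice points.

The shoelace formula gives twice the area as |(2·(-3) − 4·(-3)) + (4·1 − 3·(-3)) + (3·(-3) − 2·1)| = 8, so the area is 4.
Summing gcd(|Δx|,|Δy|) over the edges gives the boundary count: gcd(2,0) + gcd(1,4) + gcd(1,4) = 2+1+1 = 4.
Pick's theorem gives I = A − B/2 + 1 = 4 − 4/2 + 1 = 3.

3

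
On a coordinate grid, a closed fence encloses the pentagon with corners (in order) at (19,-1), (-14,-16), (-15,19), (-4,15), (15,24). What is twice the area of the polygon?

Using the shoelace formula, 2A = |(19·(-16) − (-14)·(-1)) + ((-14)·19 − (-15)·(-16)) + ((-15)·15 − (-4)·19) + ((-4)·24 − 15·15) + (15·(-1) − 19·24)| = 1765, so the area is 882.5.

1765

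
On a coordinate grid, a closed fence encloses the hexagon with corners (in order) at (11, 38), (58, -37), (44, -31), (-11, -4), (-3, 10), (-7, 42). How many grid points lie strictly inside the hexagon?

By the shoelace formula, twice the signed area is |[11·(-37) − 58·38] + [58·(-31) − 44·(-37)] + [44·(-4) − (-11)·(-31)] + [(-11)·10 − (-3)·(-4)] + [(-3)·42 − (-7)·10] + [(-7)·38 − 11·42]| = 4204, so the area is 2102.
The number of boundary lattice points is Σ gcd(|Δx|,|Δy|) = gcd(47,75) + gcd(14,6) + gcd(55,27) + gcd(8,14) + gcd(4,32) + gcd(18,4) = 1+2+1+2+4+2 = 12.
By Pick's theorem A = I + B/2 − 1, so I = 2102 − 12/2 + 1 = 2097.

2097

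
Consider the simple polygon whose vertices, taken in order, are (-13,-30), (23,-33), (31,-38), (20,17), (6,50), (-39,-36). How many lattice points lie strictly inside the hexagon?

Using the shoelace formula, 2A = |[(-13)·(-33) − 23·(-30)] + [23·(-38) − 31·(-33)] + [31·17 − 20·(-38)] + [20·50 − 6·17] + [6·(-36) − (-39)·50] + [(-39)·(-30) − (-13)·(-36)]| = 5889, so the area is 5889/2.
The number of boundary lattice points is Σ gcd(|Δx|,|Δy|) = gcd(36,3) + gcd(8,5) + gcd(11,55) + gcd(14,33) + gcd(45,86) + gcd(26,6) = 3+1+11+1+1+2 = 19.
Pick's theorem gives I = A − B/2 + 1 = 5889/2 − 19/2 + 1 = 2936.

2936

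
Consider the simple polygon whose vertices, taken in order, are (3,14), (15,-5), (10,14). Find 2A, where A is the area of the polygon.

133

By the shoelace formula, twice the signed area is |(3·(-5) − 15·14) + (15·14 − 10·(-5)) + (10·14 − 3·14)| = 133, so the area is 133/2.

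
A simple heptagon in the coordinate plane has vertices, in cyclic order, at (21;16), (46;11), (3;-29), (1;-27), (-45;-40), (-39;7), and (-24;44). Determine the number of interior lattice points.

The shoelace formula gives twice the area as |(21·11 − 46·16) + (46·(-29) − 3·11) + (3·(-27) − 1·(-29)) + (1·(-40) − (-45)·(-27)) + ((-45)·7 − (-39)·(-40)) + ((-39)·44 − (-24)·7) + ((-24)·16 − 21·44)| = 7910, so the area is 3955.
The number of boundary lattice points is Σ gcd(|Δx|,|Δy|) = gcd(25,5) + gcd(43,40) + gcd(2,2) + gcd(46,13) + gcd(6,47) + gcd(15,37) + gcd(45,28) = 5+1+2+1+1+1+1 = 12.
Pick's theorem gives I = A − B/2 + 1 = 3955 − 12/2 + 1 = 3950.

3950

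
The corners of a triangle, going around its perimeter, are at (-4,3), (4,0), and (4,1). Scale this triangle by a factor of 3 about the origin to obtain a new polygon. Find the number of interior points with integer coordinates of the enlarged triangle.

31

Using the shoelace formula, 2A = |((-4)·0 − 4·3) + (4·1 − 4·0) + (4·3 − (-4)·1)| = 8, so the area is 4.
The number of boundary lattice points is Σ gcd(|Δx|,|Δy|) = gcd(8,3) + gcd(0,1) + gcd(8,2) = 1+1+2 = 4.
Scaling by 3 multiplies the area by 3² = 9 (so the new area is 36) and multiplies the boundary lattice-point count by 3, giving 12.
By Pick's theorem, the interior count of the dilated polygon is 36 − 12/2 + 1 = 31.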